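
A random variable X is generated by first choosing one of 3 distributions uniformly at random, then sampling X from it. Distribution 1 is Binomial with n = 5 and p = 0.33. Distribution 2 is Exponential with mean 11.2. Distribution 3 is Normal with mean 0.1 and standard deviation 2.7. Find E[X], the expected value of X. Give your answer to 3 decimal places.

Component means — 1: 1.65; 2: 11.2; 3: 0.1.
E[X] = 0.333333·1.65 + 0.333333·11.2 + 0.333333·0.1 = 4.31667.

4.317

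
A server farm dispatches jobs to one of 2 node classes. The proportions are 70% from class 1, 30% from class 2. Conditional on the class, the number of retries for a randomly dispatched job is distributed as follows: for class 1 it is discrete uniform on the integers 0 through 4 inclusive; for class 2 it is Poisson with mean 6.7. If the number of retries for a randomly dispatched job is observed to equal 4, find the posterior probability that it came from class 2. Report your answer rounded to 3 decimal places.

Likelihoods P(X=4 | ·): 1: 0.2; 2: 0.103351.
Posterior ∝ prior × likelihood. Numerator for 2: 0.3·0.103351 = 0.0310053.
Normalizing constant: 0.7·0.2 + 0.3·0.103351 = 0.171005.
P(2 | observation) = 0.0310053 / 0.171005 = 0.181312.

0.181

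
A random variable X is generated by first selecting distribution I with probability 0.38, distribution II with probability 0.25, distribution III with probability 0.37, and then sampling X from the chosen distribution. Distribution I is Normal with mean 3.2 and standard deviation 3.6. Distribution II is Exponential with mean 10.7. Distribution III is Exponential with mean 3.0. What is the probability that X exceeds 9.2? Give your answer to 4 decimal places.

Conditional on each component, P(X > 9.2): I: 0.0477904; II: 0.423241; III: 0.0465762.
By total probability, P(X > 9.2) = 0.38·0.0477904 + 0.25·0.423241 + 0.37·0.0465762 = 0.141204.

0.1412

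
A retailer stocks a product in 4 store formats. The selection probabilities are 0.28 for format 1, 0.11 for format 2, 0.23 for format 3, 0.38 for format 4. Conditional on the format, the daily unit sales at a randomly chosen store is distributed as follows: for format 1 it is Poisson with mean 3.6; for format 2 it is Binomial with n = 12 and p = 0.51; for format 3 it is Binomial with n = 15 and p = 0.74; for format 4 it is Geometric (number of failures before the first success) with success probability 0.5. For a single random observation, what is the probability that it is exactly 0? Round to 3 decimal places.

0.198

Conditional on each format, P(X = 0): 1: 0.0273237; 2: 0.000191581; 3: 1.67726e-09; 4: 0.5.
By total probability, P(X = 0) = 0.28·0.0273237 + 0.11·0.000191581 + 0.23·1.67726e-09 + 0.38·0.5 = 0.197672.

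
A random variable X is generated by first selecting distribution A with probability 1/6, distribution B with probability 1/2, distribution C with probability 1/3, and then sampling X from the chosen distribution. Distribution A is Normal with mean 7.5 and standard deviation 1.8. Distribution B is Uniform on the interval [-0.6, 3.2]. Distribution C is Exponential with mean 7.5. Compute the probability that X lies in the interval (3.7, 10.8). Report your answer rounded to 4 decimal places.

Conditional on each component, P(3.7 < X < 10.8): A: 0.949242; B: 0; C: 0.37366.
By total probability, P(3.7 < X < 10.8) = 0.166667·0.949242 + 0.5·0 + 0.333333·0.37366 = 0.28276.

0.2828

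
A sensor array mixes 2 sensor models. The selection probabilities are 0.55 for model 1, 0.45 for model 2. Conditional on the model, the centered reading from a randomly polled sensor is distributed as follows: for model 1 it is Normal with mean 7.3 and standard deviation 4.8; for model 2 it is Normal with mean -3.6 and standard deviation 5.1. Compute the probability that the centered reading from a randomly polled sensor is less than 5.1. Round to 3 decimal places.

Conditional on each model, P(X < 5.1): 1: 0.323356; 2: 0.955985.
By total probability, P(X < 5.1) = 0.55·0.323356 + 0.45·0.955985 = 0.608039.

0.608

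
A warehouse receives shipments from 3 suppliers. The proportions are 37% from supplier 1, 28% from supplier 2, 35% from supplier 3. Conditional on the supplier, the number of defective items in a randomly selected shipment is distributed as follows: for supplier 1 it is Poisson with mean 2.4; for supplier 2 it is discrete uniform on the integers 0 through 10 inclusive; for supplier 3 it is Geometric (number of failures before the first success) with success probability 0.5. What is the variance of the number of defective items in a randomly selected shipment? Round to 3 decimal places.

Per component, 1: μ=2.4, E[X²]=8.16; 2: μ=5, E[X²]=35; 3: μ=1, E[X²]=3.
E[X] = 0.37·2.4 + 0.28·5 + 0.35·1 = 2.638.
E[X²] = 0.37·8.16 + 0.28·35 + 0.35·3 = 13.8692.
Var(X) = E[X²] − (E[X])² = 13.8692 − 6.95904 = 6.91016.

6.910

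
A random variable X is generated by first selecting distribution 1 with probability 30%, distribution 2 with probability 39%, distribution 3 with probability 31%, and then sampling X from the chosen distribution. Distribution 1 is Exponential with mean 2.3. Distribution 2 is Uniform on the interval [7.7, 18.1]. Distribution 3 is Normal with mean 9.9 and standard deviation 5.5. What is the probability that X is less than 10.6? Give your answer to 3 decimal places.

0.576

Conditional on each component, P(X < 10.6): 1: 0.990035; 2: 0.278846; 3: 0.550638.
By total probability, P(X < 10.6) = 0.3·0.990035 + 0.39·0.278846 + 0.31·0.550638 = 0.576458.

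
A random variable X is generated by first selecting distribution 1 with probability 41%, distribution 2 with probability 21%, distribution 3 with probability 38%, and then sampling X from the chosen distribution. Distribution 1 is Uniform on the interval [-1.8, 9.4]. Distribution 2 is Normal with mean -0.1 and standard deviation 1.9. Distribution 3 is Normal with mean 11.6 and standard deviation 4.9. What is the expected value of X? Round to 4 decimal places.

5.9450

Component means — 1: 3.8; 2: -0.1; 3: 11.6.
E[X] = 0.41·3.8 + 0.21·-0.1 + 0.38·11.6 = 5.945.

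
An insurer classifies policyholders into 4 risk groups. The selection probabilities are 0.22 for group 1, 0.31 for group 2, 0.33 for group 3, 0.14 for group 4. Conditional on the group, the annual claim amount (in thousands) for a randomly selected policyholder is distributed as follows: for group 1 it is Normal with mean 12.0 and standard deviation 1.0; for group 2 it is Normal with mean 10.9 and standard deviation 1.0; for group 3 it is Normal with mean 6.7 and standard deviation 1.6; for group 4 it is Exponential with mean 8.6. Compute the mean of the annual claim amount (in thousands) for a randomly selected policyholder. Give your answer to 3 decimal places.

Component means — 1: 12; 2: 10.9; 3: 6.7; 4: 8.6.
E[X] = 0.22·12 + 0.31·10.9 + 0.33·6.7 + 0.14·8.6 = 9.434.

9.434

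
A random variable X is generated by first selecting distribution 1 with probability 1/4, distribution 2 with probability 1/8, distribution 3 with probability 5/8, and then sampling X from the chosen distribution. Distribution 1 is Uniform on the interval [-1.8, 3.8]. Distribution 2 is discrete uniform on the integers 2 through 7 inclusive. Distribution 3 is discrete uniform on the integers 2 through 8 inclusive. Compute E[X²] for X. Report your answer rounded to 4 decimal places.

For each component E[X²] = Var + (mean)², giving 1: 3.61333; 2: 23.1667; 3: 29.
Overall E[X²] = 0.25·3.61333 + 0.125·23.1667 + 0.625·29 = 21.9242.

21.9242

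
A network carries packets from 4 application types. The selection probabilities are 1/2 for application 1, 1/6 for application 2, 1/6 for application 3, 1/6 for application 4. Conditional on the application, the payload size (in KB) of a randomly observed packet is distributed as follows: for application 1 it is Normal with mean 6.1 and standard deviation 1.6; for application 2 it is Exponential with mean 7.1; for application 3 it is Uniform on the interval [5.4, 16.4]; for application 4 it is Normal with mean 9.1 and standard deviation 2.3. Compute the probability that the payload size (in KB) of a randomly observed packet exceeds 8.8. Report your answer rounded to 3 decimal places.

Conditional on each application, P(X > 8.8): 1: 0.0457536; 2: 0.289547; 3: 0.690909; 4: 0.551889.
By total probability, P(X > 8.8) = 0.5·0.0457536 + 0.166667·0.289547 + 0.166667·0.690909 + 0.166667·0.551889 = 0.278268.

0.278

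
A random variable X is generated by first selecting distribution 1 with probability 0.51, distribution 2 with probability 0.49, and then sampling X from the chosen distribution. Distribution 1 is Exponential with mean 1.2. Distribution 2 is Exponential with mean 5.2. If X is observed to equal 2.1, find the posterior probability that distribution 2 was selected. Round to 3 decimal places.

Likelihoods f(2.1 | ·): 1: 0.144812; 2: 0.128413.
Posterior ∝ prior × likelihood. Numerator for 2: 0.49·0.128413 = 0.0629223.
Normalizing constant: 0.51·0.144812 + 0.49·0.128413 = 0.136776.
P(2 | observation) = 0.0629223 / 0.136776 = 0.460038.

0.460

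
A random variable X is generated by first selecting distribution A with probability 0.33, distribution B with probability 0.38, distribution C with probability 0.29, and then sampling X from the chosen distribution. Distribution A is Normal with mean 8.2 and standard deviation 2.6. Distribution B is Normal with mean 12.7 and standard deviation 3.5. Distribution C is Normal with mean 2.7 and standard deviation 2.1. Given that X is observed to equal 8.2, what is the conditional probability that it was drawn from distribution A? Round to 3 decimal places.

Likelihoods f(8.2 | ·): A: 0.153439; B: 0.0498752; C: 0.00615444.
Posterior ∝ prior × likelihood. Numerator for A: 0.33·0.153439 = 0.050635.
Normalizing constant: 0.33·0.153439 + 0.38·0.0498752 + 0.29·0.00615444 = 0.0713723.
P(A | observation) = 0.050635 / 0.0713723 = 0.709448.

0.709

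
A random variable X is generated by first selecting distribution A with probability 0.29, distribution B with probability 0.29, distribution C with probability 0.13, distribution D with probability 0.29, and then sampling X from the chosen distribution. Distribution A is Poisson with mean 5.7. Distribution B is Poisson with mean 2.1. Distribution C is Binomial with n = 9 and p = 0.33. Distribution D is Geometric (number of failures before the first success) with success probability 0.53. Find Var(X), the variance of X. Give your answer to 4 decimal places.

6.6411

Per component, A: μ=5.7, E[X²]=38.19; B: μ=2.1, E[X²]=6.51; C: μ=2.97, E[X²]=10.8108; D: μ=0.886792, E[X²]=2.45959.
E[X] = 0.29·5.7 + 0.29·2.1 + 0.13·2.97 + 0.29·0.886792 = 2.90527.
E[X²] = 0.29·38.19 + 0.29·6.51 + 0.13·10.8108 + 0.29·2.45959 = 15.0817.
Var(X) = E[X²] − (E[X])² = 15.0817 − 8.44059 = 6.64109.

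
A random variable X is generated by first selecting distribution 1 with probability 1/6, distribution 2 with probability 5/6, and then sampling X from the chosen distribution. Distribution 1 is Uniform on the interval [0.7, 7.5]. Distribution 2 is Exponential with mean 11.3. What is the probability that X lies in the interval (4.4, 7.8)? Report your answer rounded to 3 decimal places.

0.223

Conditional on each component, P(4.4 < X < 7.8): 1: 0.455882; 2: 0.176033.
By total probability, P(4.4 < X < 7.8) = 0.166667·0.455882 + 0.833333·0.176033 = 0.222675.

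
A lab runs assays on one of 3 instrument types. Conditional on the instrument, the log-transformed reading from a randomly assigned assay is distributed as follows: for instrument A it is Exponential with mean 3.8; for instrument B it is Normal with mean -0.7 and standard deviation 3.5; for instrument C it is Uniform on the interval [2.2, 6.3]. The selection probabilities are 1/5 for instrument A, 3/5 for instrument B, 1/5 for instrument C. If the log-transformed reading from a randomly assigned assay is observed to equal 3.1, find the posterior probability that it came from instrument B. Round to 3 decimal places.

0.345

Likelihoods f(3.1 | ·): A: 0.116392; B: 0.0632229; C: 0.243902.
Posterior ∝ prior × likelihood. Numerator for B: 0.6·0.0632229 = 0.0379337.
Normalizing constant: 0.2·0.116392 + 0.6·0.0632229 + 0.2·0.243902 = 0.109993.
P(B | observation) = 0.0379337 / 0.109993 = 0.344875.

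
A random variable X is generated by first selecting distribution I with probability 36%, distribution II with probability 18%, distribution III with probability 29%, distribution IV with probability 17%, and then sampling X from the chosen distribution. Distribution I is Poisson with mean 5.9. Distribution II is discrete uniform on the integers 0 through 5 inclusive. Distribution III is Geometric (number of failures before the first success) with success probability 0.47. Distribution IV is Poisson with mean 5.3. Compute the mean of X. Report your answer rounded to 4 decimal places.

3.8020

Component means — I: 5.9; II: 2.5; III: 1.12766; IV: 5.3.
E[X] = 0.36·5.9 + 0.18·2.5 + 0.29·1.12766 + 0.17·5.3 = 3.80202.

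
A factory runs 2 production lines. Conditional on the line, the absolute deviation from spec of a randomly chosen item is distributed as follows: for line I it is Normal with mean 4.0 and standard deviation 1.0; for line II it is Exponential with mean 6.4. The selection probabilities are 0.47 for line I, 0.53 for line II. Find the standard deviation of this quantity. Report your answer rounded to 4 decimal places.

4.8594

Per component, I: μ=4, E[X²]=17; II: μ=6.4, E[X²]=81.92.
E[X] = 0.47·4 + 0.53·6.4 = 5.272.
E[X²] = 0.47·17 + 0.53·81.92 = 51.4076.
Var(X) = E[X²] − (E[X])² = 51.4076 − 27.794 = 23.6136.
SD(X) = √23.6136 = 4.85938.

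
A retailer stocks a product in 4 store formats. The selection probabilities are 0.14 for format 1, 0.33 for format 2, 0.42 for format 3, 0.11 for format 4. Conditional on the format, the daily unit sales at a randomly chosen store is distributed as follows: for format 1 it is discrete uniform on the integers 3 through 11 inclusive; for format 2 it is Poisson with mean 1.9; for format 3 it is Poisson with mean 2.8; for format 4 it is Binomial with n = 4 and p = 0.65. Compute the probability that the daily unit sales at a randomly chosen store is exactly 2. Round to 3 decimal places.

0.223

Conditional on each format, P(X = 2): 1: 0; 2: 0.269971; 3: 0.238375; 4: 0.310537.
By total probability, P(X = 2) = 0.14·0 + 0.33·0.269971 + 0.42·0.238375 + 0.11·0.310537 = 0.223367.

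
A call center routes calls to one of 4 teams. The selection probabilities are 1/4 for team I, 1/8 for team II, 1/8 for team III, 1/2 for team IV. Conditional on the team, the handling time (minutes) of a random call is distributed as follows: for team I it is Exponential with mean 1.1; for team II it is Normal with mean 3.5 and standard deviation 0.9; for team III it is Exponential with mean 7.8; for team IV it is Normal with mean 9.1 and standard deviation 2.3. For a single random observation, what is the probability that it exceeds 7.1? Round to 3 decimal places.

0.455

Conditional on each team, P(X > 7.1): I: 0.00157335; II: 3.16712e-05; III: 0.402421; IV: 0.807731.
By total probability, P(X > 7.1) = 0.25·0.00157335 + 0.125·3.16712e-05 + 0.125·0.402421 + 0.5·0.807731 = 0.454565.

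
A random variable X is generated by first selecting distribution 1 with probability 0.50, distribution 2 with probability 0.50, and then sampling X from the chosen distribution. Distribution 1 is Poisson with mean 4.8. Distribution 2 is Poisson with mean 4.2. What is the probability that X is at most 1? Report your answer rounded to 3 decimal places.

0.063

Conditional on each component, P(X ≤ 1): 1: 0.0477325; 2: 0.077977.
By total probability, P(X ≤ 1) = 0.5·0.0477325 + 0.5·0.077977 = 0.0628548.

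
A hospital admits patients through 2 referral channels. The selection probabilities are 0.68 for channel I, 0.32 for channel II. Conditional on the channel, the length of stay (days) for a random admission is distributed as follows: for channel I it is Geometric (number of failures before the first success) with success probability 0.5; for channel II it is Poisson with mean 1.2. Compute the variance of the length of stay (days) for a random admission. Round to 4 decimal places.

Per component, I: μ=1, E[X²]=3; II: μ=1.2, E[X²]=2.64.
E[X] = 0.68·1 + 0.32·1.2 = 1.064.
E[X²] = 0.68·3 + 0.32·2.64 = 2.8848.
Var(X) = E[X²] − (E[X])² = 2.8848 − 1.1321 = 1.7527.

1.7527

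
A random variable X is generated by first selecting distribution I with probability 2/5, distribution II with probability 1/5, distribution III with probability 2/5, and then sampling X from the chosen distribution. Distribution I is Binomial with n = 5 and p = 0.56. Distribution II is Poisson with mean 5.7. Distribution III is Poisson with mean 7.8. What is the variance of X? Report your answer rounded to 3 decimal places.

9.778

Per component, I: μ=2.8, E[X²]=9.072; II: μ=5.7, E[X²]=38.19; III: μ=7.8, E[X²]=68.64.
E[X] = 0.4·2.8 + 0.2·5.7 + 0.4·7.8 = 5.38.
E[X²] = 0.4·9.072 + 0.2·38.19 + 0.4·68.64 = 38.7228.
Var(X) = E[X²] − (E[X])² = 38.7228 − 28.9444 = 9.7784.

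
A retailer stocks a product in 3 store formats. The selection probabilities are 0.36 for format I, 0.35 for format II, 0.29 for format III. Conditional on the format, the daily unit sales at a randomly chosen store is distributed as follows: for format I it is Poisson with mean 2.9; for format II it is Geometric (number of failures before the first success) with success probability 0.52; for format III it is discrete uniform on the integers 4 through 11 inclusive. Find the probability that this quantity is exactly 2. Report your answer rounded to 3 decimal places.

0.125

Conditional on each format, P(X = 2): I: 0.231373; II: 0.119808; III: 0.
By total probability, P(X = 2) = 0.36·0.231373 + 0.35·0.119808 + 0.29·0 = 0.125227.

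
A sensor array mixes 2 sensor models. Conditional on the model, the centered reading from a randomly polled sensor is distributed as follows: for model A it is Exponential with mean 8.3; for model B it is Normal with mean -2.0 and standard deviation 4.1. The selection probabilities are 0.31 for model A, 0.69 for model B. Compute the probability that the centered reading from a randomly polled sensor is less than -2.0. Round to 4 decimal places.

Conditional on each model, P(X < -2.0): A: 0; B: 0.5.
By total probability, P(X < -2.0) = 0.31·0 + 0.69·0.5 = 0.345.

0.3450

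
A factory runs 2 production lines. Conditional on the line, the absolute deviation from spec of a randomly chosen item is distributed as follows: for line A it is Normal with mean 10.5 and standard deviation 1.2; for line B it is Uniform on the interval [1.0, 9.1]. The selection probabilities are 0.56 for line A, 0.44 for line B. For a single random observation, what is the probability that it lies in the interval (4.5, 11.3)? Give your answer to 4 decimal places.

Conditional on each line, P(4.5 < X < 11.3): A: 0.747507; B: 0.567901.
By total probability, P(4.5 < X < 11.3) = 0.56·0.747507 + 0.44·0.567901 = 0.668481.

0.6685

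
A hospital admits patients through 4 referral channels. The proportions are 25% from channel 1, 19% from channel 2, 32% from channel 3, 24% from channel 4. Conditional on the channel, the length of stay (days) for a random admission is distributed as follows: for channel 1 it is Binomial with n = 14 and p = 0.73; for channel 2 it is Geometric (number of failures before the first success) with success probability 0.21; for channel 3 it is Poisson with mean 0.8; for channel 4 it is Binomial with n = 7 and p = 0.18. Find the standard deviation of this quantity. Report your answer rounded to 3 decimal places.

Per component, 1: μ=10.22, E[X²]=107.208; 2: μ=3.7619, E[X²]=32.0658; 3: μ=0.8, E[X²]=1.44; 4: μ=1.26, E[X²]=2.6208.
E[X] = 0.25·10.22 + 0.19·3.7619 + 0.32·0.8 + 0.24·1.26 = 3.82816.
E[X²] = 0.25·107.208 + 0.19·32.0658 + 0.32·1.44 + 0.24·2.6208 = 33.9842.
Var(X) = E[X²] − (E[X])² = 33.9842 − 14.6548 = 19.3294.
SD(X) = √19.3294 = 4.39652.

4.397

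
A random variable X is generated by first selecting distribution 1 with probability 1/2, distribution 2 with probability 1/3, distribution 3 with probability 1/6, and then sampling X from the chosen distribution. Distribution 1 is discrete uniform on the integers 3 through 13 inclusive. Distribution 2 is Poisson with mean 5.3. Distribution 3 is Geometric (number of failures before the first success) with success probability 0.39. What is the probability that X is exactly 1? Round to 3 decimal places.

0.048

Conditional on each component, P(X = 1): 1: 0; 2: 0.0264554; 3: 0.2379.
By total probability, P(X = 1) = 0.5·0 + 0.333333·0.0264554 + 0.166667·0.2379 = 0.0484685.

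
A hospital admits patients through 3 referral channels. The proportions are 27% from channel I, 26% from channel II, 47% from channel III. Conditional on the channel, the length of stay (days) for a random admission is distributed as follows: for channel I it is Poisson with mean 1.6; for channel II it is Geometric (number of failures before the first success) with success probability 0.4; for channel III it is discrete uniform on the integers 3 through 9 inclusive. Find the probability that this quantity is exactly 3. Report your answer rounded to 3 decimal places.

0.127

Conditional on each channel, P(X = 3): I: 0.137828; II: 0.0864; III: 0.142857.
By total probability, P(X = 3) = 0.27·0.137828 + 0.26·0.0864 + 0.47·0.142857 = 0.12682.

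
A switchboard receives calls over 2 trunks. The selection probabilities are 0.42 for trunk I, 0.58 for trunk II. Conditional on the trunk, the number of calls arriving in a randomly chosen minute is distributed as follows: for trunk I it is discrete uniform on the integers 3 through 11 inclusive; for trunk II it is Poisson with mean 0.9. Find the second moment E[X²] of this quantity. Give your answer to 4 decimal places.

For each component E[X²] = Var + (mean)², giving I: 55.6667; II: 1.71.
Overall E[X²] = 0.42·55.6667 + 0.58·1.71 = 24.3718.

24.3718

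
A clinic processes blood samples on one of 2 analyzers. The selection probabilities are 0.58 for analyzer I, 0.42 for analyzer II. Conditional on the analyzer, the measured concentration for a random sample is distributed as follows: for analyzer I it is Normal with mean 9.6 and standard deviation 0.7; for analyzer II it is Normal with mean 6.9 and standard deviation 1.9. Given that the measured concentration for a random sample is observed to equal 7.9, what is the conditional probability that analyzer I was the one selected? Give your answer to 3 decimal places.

0.184

Likelihoods f(7.9 | ·): I: 0.0298598; II: 0.182812.
Posterior ∝ prior × likelihood. Numerator for I: 0.58·0.0298598 = 0.0173187.
Normalizing constant: 0.58·0.0298598 + 0.42·0.182812 = 0.0940997.
P(I | observation) = 0.0173187 / 0.0940997 = 0.184046.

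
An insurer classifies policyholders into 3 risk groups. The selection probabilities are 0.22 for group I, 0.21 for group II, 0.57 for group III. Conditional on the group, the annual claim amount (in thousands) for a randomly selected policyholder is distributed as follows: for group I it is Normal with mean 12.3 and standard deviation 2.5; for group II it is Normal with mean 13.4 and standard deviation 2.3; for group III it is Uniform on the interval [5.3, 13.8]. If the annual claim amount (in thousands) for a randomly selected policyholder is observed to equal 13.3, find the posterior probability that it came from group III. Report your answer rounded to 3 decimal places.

0.494

Likelihoods f(13.3 | ·): I: 0.147308; II: 0.173289; III: 0.117647.
Posterior ∝ prior × likelihood. Numerator for III: 0.57·0.117647 = 0.0670588.
Normalizing constant: 0.22·0.147308 + 0.21·0.173289 + 0.57·0.117647 = 0.135857.
P(III | observation) = 0.0670588 / 0.135857 = 0.493597.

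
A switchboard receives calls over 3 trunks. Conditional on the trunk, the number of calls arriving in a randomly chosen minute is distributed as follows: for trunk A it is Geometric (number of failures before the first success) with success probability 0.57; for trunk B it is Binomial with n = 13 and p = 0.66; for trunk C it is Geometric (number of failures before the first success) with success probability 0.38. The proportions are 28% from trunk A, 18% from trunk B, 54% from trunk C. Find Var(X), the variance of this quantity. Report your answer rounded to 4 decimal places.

Per component, A: μ=0.754386, E[X²]=1.89258; B: μ=8.58, E[X²]=76.5336; C: μ=1.63158, E[X²]=6.95568.
E[X] = 0.28·0.754386 + 0.18·8.58 + 0.54·1.63158 = 2.63668.
E[X²] = 0.28·1.89258 + 0.18·76.5336 + 0.54·6.95568 = 18.062.
Var(X) = E[X²] − (E[X])² = 18.062 − 6.95209 = 11.11.

11.1100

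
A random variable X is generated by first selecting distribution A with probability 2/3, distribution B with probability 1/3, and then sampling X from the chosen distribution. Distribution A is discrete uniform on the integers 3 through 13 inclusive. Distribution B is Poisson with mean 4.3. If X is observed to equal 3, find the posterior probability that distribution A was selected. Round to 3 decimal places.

Likelihoods P(X=3 | ·): A: 0.0909091; B: 0.179799.
Posterior ∝ prior × likelihood. Numerator for A: 0.666667·0.0909091 = 0.0606061.
Normalizing constant: 0.666667·0.0909091 + 0.333333·0.179799 = 0.120539.
P(A | observation) = 0.0606061 / 0.120539 = 0.502792.

0.503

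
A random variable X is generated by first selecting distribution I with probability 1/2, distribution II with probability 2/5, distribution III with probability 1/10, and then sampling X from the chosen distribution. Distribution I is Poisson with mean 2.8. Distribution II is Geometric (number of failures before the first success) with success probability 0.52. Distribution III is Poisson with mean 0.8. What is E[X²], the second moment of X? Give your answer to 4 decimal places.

6.5149

For each component E[X²] = Var + (mean)², giving I: 10.64; II: 2.62722; III: 1.44.
Overall E[X²] = 0.5·10.64 + 0.4·2.62722 + 0.1·1.44 = 6.51489.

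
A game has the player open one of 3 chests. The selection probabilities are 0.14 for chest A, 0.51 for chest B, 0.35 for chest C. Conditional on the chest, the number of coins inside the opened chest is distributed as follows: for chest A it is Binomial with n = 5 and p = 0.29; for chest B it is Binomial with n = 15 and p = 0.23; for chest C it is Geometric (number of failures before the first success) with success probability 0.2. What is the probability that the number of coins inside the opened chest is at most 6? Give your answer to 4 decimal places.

0.9075

Conditional on each chest, P(X ≤ 6): A: 1; B: 0.962571; C: 0.790285.
By total probability, P(X ≤ 6) = 0.14·1 + 0.51·0.962571 + 0.35·0.790285 = 0.907511.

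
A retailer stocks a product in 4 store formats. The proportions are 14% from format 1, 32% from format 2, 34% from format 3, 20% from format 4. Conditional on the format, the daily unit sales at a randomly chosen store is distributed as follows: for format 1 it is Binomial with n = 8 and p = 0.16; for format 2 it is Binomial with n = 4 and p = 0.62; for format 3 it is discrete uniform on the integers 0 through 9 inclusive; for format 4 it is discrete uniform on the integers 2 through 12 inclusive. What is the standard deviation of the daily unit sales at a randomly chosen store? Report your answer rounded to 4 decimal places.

Per component, 1: μ=1.28, E[X²]=2.7136; 2: μ=2.48, E[X²]=7.0928; 3: μ=4.5, E[X²]=28.5; 4: μ=7, E[X²]=59.
E[X] = 0.14·1.28 + 0.32·2.48 + 0.34·4.5 + 0.2·7 = 3.9028.
E[X²] = 0.14·2.7136 + 0.32·7.0928 + 0.34·28.5 + 0.2·59 = 24.1396.
Var(X) = E[X²] − (E[X])² = 24.1396 − 15.2318 = 8.90775.
SD(X) = √8.90775 = 2.98459.

2.9846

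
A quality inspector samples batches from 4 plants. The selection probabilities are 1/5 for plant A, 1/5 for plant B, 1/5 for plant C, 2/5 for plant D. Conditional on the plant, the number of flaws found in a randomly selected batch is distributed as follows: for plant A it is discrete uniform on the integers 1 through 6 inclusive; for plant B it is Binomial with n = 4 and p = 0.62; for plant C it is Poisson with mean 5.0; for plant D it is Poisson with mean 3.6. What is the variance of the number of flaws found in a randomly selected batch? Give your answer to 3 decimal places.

Per component, A: μ=3.5, E[X²]=15.1667; B: μ=2.48, E[X²]=7.0928; C: μ=5, E[X²]=30; D: μ=3.6, E[X²]=16.56.
E[X] = 0.2·3.5 + 0.2·2.48 + 0.2·5 + 0.4·3.6 = 3.636.
E[X²] = 0.2·15.1667 + 0.2·7.0928 + 0.2·30 + 0.4·16.56 = 17.0759.
Var(X) = E[X²] − (E[X])² = 17.0759 − 13.2205 = 3.8554.

3.855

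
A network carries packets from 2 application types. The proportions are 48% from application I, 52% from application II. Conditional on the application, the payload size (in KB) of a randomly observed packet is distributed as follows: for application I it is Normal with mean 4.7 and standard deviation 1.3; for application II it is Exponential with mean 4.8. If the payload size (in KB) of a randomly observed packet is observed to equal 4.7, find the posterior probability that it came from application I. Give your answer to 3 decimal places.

Likelihoods f(4.7 | ·): I: 0.306879; II: 0.078255.
Posterior ∝ prior × likelihood. Numerator for I: 0.48·0.306879 = 0.147302.
Normalizing constant: 0.48·0.306879 + 0.52·0.078255 = 0.187994.
P(I | observation) = 0.147302 / 0.187994 = 0.783544.

0.784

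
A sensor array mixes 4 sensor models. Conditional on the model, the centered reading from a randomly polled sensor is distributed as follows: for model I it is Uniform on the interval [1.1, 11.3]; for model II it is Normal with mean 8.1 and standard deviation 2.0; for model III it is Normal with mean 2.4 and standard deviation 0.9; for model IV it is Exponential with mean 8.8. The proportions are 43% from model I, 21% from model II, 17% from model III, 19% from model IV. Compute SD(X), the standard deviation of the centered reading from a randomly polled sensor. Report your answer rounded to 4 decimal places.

Per component, I: μ=6.2, E[X²]=47.11; II: μ=8.1, E[X²]=69.61; III: μ=2.4, E[X²]=6.57; IV: μ=8.8, E[X²]=154.88.
E[X] = 0.43·6.2 + 0.21·8.1 + 0.17·2.4 + 0.19·8.8 = 6.447.
E[X²] = 0.43·47.11 + 0.21·69.61 + 0.17·6.57 + 0.19·154.88 = 65.4195.
Var(X) = E[X²] − (E[X])² = 65.4195 − 41.5638 = 23.8557.
SD(X) = √23.8557 = 4.88423.

4.8842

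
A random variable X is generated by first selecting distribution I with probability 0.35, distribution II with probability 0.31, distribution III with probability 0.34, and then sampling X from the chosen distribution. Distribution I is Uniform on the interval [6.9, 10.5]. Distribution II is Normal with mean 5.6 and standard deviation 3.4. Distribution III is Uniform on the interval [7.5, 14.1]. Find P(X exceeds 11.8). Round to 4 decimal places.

0.1291

Conditional on each component, P(X > 11.8): I: 0; II: 0.0341116; III: 0.348485.
By total probability, P(X > 11.8) = 0.35·0 + 0.31·0.0341116 + 0.34·0.348485 = 0.129059.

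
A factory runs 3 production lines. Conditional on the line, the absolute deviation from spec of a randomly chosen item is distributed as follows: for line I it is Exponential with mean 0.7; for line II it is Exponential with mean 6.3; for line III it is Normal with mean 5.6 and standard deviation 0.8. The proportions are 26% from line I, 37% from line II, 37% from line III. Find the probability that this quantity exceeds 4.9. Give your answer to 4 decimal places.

Conditional on each line, P(X > 4.9): I: 0.000911882; II: 0.459426; III: 0.809213.
By total probability, P(X > 4.9) = 0.26·0.000911882 + 0.37·0.459426 + 0.37·0.809213 = 0.469633.

0.4696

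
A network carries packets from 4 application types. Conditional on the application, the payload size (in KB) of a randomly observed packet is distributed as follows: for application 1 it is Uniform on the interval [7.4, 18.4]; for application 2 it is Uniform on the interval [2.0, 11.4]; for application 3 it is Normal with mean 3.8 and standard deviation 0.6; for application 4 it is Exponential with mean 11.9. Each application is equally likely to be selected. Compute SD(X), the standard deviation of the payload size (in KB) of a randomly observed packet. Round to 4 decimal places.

Per component, 1: μ=12.9, E[X²]=176.493; 2: μ=6.7, E[X²]=52.2533; 3: μ=3.8, E[X²]=14.8; 4: μ=11.9, E[X²]=283.22.
E[X] = 0.25·12.9 + 0.25·6.7 + 0.25·3.8 + 0.25·11.9 = 8.825.
E[X²] = 0.25·176.493 + 0.25·52.2533 + 0.25·14.8 + 0.25·283.22 = 131.692.
Var(X) = E[X²] − (E[X])² = 131.692 − 77.8806 = 53.811.
SD(X) = √53.811 = 7.3356.

7.3356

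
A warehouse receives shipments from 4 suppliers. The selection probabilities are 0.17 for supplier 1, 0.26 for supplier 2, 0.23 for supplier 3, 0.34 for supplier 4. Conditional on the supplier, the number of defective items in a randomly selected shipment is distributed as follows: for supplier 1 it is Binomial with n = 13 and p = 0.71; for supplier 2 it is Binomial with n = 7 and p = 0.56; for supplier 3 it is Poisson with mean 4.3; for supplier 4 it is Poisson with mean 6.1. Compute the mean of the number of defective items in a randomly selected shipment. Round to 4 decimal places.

Component means — 1: 9.23; 2: 3.92; 3: 4.3; 4: 6.1.
E[X] = 0.17·9.23 + 0.26·3.92 + 0.23·4.3 + 0.34·6.1 = 5.6513.

5.6513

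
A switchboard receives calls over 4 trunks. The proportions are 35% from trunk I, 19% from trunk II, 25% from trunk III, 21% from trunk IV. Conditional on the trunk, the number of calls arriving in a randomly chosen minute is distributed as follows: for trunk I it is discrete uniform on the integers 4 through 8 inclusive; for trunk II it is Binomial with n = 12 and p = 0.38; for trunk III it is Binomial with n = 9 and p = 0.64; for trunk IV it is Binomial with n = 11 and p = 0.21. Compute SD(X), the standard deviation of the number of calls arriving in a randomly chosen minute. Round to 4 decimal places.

Per component, I: μ=6, E[X²]=38; II: μ=4.56, E[X²]=23.6208; III: μ=5.76, E[X²]=35.2512; IV: μ=2.31, E[X²]=7.161.
E[X] = 0.35·6 + 0.19·4.56 + 0.25·5.76 + 0.21·2.31 = 4.8915.
E[X²] = 0.35·38 + 0.19·23.6208 + 0.25·35.2512 + 0.21·7.161 = 28.1046.
Var(X) = E[X²] − (E[X])² = 28.1046 − 23.9268 = 4.17779.
SD(X) = √4.17779 = 2.04396.

2.0440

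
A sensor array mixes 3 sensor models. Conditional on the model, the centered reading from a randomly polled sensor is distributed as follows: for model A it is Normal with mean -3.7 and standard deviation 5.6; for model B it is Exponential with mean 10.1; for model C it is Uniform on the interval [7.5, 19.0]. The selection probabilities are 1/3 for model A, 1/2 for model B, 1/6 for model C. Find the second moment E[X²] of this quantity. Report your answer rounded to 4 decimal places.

For each component E[X²] = Var + (mean)², giving A: 45.05; B: 204.02; C: 186.583.
Overall E[X²] = 0.333333·45.05 + 0.5·204.02 + 0.166667·186.583 = 148.124.

148.1239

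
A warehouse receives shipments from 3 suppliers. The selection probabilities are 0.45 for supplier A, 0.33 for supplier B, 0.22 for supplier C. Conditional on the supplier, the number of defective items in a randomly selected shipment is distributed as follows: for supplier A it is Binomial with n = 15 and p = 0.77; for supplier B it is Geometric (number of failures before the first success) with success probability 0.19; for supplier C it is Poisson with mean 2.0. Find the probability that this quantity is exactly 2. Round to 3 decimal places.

Conditional on each supplier, P(X = 2): A: 3.13785e-07; B: 0.124659; C: 0.270671.
By total probability, P(X = 2) = 0.45·3.13785e-07 + 0.33·0.124659 + 0.22·0.270671 = 0.100685.

0.101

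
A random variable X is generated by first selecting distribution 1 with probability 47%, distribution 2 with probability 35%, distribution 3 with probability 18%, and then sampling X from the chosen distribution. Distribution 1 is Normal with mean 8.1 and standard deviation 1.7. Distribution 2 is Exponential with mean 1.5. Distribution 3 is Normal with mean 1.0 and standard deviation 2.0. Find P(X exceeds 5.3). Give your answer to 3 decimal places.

0.460

Conditional on each component, P(X > 5.3): 1: 0.950227; 2: 0.0292074; 3: 0.0157776.
By total probability, P(X > 5.3) = 0.47·0.950227 + 0.35·0.0292074 + 0.18·0.0157776 = 0.459669.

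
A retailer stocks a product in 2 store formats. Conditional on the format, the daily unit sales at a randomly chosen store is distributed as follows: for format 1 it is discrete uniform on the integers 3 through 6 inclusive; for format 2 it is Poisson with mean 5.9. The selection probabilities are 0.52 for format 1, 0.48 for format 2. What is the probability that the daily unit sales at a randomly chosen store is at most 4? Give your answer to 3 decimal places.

Conditional on each format, P(X ≤ 4): 1: 0.5; 2: 0.298665.
By total probability, P(X ≤ 4) = 0.52·0.5 + 0.48·0.298665 = 0.403359.

0.403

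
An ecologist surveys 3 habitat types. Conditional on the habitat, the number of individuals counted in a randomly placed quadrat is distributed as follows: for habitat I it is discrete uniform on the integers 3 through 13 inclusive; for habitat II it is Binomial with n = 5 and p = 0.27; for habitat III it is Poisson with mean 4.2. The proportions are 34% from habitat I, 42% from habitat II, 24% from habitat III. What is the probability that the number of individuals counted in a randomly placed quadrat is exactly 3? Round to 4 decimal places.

Conditional on each habitat, P(X = 3): I: 0.0909091; II: 0.104891; III: 0.185165.
By total probability, P(X = 3) = 0.34·0.0909091 + 0.42·0.104891 + 0.24·0.185165 = 0.119403.

0.1194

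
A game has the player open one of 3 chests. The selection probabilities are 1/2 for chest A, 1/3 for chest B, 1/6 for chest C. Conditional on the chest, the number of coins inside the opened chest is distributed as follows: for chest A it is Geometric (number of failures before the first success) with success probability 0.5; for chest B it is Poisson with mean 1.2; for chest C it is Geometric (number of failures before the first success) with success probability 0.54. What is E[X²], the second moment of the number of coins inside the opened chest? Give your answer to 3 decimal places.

For each component E[X²] = Var + (mean)², giving A: 3; B: 2.64; C: 2.30316.
Overall E[X²] = 0.5·3 + 0.333333·2.64 + 0.166667·2.30316 = 2.76386.

2.764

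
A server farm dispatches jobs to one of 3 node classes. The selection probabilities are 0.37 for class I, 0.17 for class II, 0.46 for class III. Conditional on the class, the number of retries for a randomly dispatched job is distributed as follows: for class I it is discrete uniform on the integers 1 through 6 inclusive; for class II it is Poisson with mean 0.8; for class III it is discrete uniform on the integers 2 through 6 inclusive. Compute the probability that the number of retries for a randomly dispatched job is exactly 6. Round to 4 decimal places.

Conditional on each class, P(X = 6): I: 0.166667; II: 0.000163596; III: 0.2.
By total probability, P(X = 6) = 0.37·0.166667 + 0.17·0.000163596 + 0.46·0.2 = 0.153694.

0.1537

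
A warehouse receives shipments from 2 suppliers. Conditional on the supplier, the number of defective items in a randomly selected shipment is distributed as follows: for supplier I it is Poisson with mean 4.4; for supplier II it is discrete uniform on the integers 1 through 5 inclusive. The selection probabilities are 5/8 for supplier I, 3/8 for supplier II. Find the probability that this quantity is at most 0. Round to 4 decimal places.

0.0077

Conditional on each supplier, P(X ≤ 0): I: 0.0122773; II: 0.
By total probability, P(X ≤ 0) = 0.625·0.0122773 + 0.375·0 = 0.00767334.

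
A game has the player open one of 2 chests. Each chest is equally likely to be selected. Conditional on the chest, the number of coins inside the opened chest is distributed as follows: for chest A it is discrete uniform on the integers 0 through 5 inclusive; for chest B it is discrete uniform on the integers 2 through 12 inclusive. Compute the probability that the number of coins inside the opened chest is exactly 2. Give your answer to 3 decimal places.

0.129

Conditional on each chest, P(X = 2): A: 0.166667; B: 0.0909091.
By total probability, P(X = 2) = 0.5·0.166667 + 0.5·0.0909091 = 0.128788.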